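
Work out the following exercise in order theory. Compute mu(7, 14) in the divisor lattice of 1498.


In a divisor lattice, mu(a,b) = mu(b/a) where mu is the classical Mobius function.
b/a = 14/7 = 2
Prime factorization of 2: primes [2]
2 is squarefree with 1 prime factor(s), so mu(2) = (-1)^1 = -1


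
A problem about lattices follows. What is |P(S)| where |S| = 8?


Power set = 2^n.
2^8 = 256


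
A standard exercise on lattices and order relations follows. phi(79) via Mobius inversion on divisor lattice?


phi(n) = n * prod_{p|n} (1 - 1/p).
Prime divisors of 79: [79]
phi(79) = 79 * (1 - 1/79)
phi(79) = 78


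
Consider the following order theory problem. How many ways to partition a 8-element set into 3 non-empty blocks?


S(n,k) = k*S(n-1,k) + S(n-1,k-1).
S(7,3) = 301, S(7,2) = 63
S(8,3) = 3*301 + 63 = 903 + 63
S(8,3) = 966


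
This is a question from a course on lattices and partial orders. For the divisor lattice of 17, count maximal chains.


A maximal chain goes from the minimum element to a maximal element via cover relations.
Counting all min-to-max paths in the cover graph.
Total maximal chains: 1


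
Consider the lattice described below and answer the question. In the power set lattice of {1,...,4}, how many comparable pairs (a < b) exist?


A comparable pair {a,b} has a < b or b < a in the order.
Count unordered pairs where one element is strictly below the other.
Examples: {{},{1}}, {{},{2}}, {{},{3}}, {{},{4}}, ...
Total comparable pairs: 65


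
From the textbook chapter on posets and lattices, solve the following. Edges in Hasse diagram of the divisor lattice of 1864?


A cover relation a -< b holds when a < b with no c strictly between.
Cover relations:
  1 -< 2
  1 -< 233
  2 -< 4
  2 -< 466
  4 -< 8
  4 -< 932
  8 -< 1864
  233 -< 466
  ...2 more
Total: 10


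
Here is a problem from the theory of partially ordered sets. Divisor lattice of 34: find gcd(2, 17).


In a divisor lattice, meet = gcd (greatest common divisor).
By Euclidean algorithm or factoring: gcd(2,17) = 1


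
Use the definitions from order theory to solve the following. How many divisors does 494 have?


Divisors of 494: [1, 2, 13, 19, 26, 38, 247, 494]
Count: 8


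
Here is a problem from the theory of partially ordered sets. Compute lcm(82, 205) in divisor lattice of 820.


In a divisor lattice, join = lcm (least common multiple).
gcd(82,205) = 41
lcm(82,205) = 82*205/gcd = 16810/41 = 410


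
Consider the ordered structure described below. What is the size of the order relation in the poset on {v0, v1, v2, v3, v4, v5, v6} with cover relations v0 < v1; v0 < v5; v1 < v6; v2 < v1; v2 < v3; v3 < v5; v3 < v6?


The order relation is {(a,b) : a <= b}, reflexive so it includes (a,a).
Examples: (v0,v0), (v0,v1), (v0,v5), (v0,v6), (v1,v1), ...
Total ordered pairs: 17


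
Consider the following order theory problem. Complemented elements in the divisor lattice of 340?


An element a is complemented if some b has a meet b = bottom, a join b = top.
a is complemented iff gcd(a, n/a)=1, i.e. a is a unitary divisor of 340.
Complemented elements: 1, 4, 5, 17, 20, 68, ... (2 more)
Count: 8


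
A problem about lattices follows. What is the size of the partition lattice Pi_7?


B(n) = number of set partitions of an n-element set.
B(n) satisfies the recurrence: B(n+1) = sum_k C(n,k)*B(k).
B(7) = 877


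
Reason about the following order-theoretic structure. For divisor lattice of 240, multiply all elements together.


Divisors of 240: [1, 2, 3, 4, 5, 6, 8, 10, 12, 15, 16, 20, 24, 30, 40, 48, 60, 80, 120, 240]
Product = n^(d(n)/2) = 240^(20/2)
Product = 634033809653760000000000


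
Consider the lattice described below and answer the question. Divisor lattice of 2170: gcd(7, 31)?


Meet=gcd.
gcd(7,31)=1


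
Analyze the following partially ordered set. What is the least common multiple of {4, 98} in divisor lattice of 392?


In a divisor lattice, join = lcm (least common multiple).
Compute lcm iteratively: start with first element, then lcm(current, next).
Elements: [4, 98]
lcm(4,98) = 196
Final lcm = 196


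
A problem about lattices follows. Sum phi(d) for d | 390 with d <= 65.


Divisors of 390 up to 65: [1, 2, 3, 5, 6, 10, 13, 15, 26, 30, 39, 65]
phi values: [1, 1, 2, 4, 2, 4, 12, 8, 12, 8, 24, 48]
Sum = 126


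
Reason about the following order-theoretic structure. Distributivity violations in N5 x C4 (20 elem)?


Distributive law: a ^ (b v c) = (a ^ b) v (a ^ c).
Check all 20^3 = 8000 ordered triples (a,b,c).
  e.g. a=(b,0), b=(a,0), c=(c,0): lhs=(b,0) != rhs=(a,0)
  e.g. a=(b,0), b=(a,0), c=(c,1): lhs=(b,0) != rhs=(a,0)
Total violating triples: 128


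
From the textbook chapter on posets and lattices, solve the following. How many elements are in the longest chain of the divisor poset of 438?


A chain is a totally ordered subset; we count the number of elements in a maximum chain.
Compute, for each element x, the size of the longest chain ending at x:
  1: 1
  2: 2
  3: 2
  73: 2
  6: 3
  146: 3
  ...
A maximum chain: 1 < 2 < 6 < 438
Number of elements in the longest chain: 4


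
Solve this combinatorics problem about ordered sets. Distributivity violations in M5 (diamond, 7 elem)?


Distributive law: a ^ (b v c) = (a ^ b) v (a ^ c).
Check all 7^3 = 343 ordered triples (a,b,c).
  e.g. a=a1, b=a2, c=a3: lhs=a1 != rhs=0
  e.g. a=a1, b=a2, c=a4: lhs=a1 != rhs=0
Total violating triples: 60


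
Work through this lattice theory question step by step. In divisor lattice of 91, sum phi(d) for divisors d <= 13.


Divisors of 91 up to 13: [1, 7, 13]
phi values: [1, 6, 12]
Sum = 19


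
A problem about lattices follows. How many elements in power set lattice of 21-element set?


Power set = 2^n.
2^21 = 2097152


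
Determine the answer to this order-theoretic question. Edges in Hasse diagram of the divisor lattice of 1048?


A cover relation a -< b holds when a < b with no c strictly between.
Cover relations:
  1 -< 2
  1 -< 131
  2 -< 4
  2 -< 262
  4 -< 8
  4 -< 524
  8 -< 1048
  131 -< 262
  ...2 more
Total: 10


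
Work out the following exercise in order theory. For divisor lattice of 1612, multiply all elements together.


Divisors of 1612: [1, 2, 4, 13, 26, 31, 52, 62, 124, 403, 806, 1612]
Product = n^(d(n)/2) = 1612^(12/2)
Product = 17546488852414173184


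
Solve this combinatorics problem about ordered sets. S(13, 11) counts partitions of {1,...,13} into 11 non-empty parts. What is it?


S(n,k) = k*S(n-1,k) + S(n-1,k-1).
S(12,11) = 66, S(12,10) = 1705
S(13,11) = 11*66 + 1705 = 726 + 1705
S(13,11) = 2431


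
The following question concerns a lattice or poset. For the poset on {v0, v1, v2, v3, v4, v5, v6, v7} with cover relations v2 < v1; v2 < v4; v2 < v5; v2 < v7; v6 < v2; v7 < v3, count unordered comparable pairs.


A comparable pair {a,b} has a < b or b < a in the order.
Count unordered pairs where one element is strictly below the other.
Examples: {v1,v2}, {v1,v6}, {v2,v3}, {v2,v4}, ...
Total comparable pairs: 12


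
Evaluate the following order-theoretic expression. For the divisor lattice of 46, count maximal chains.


A maximal chain goes from the minimum element to a maximal element via cover relations.
Counting all min-to-max paths in the cover graph.
Total maximal chains: 2


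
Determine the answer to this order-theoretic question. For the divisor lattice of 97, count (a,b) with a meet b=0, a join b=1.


Complement pair (a,b): a meet b = bottom, a join b = top.
Here: gcd(a,b)=1 and lcm(a,b)=97, i.e. a*b=97 with a,b coprime.
Pairs found: (1,97), (97,1)
Total ordered pairs: 2


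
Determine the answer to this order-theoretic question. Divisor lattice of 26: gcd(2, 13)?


Meet=gcd.
gcd(2,13)=1


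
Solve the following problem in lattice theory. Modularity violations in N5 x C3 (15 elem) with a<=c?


Modular law: if a <= c then a v (b ^ c) = (a v b) ^ c.
Check all triples (a,b,c) with a <= c among 15 elements.
  e.g. a=(a,0), b=(c,0), c=(b,0): lhs=(a,0) != rhs=(b,0)
  e.g. a=(a,0), b=(c,1), c=(b,0): lhs=(a,0) != rhs=(b,0)
Total violating triples: 18


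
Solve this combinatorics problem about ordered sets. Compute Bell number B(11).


B(n) = number of set partitions of an n-element set.
B(n) satisfies the recurrence: B(n+1) = sum_k C(n,k)*B(k).
B(11) = 678570


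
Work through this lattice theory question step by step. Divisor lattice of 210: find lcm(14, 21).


In a divisor lattice, join = lcm (least common multiple).
gcd(14,21) = 7
lcm(14,21) = 14*21/gcd = 294/7 = 42


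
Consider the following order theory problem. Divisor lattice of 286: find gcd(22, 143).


In a divisor lattice, meet = gcd (greatest common divisor).
By Euclidean algorithm or factoring: gcd(22,143) = 11


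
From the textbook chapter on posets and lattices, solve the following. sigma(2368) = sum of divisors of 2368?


sigma(n) = sum of divisors.
Divisors of 2368: [1, 2, 4, 8, 16, 32, 37, 64, 74, 148, 296, 592, 1184, 2368]
Sum = 4826


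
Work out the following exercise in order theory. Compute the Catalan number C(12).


C(n) = C(2n, n) / (n+1).
C(24, 12) = 2704156
C(12) = 2704156 / 13 = 208012


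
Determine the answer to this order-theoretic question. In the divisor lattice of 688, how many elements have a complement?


An element a is complemented if some b has a meet b = bottom, a join b = top.
a is complemented iff gcd(a, n/a)=1, i.e. a is a unitary divisor of 688.
Complemented elements: 1, 16, 43, 688
Count: 4


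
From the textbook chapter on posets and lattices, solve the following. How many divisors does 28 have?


Divisors of 28: [1, 2, 4, 7, 14, 28]
Count: 6


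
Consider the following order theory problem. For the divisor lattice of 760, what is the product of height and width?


Height = length of longest chain minus 1; width = size of largest antichain.
A maximum chain: 1 | 19 | 95 | 190 | 380 | 760  (height 5).
A maximum antichain: {4, 10, 38, 95}  (width 4).
Product = 5 * 4 = 20


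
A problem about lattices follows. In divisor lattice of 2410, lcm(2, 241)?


Join=lcm.
gcd(2,241)=1
lcm=482


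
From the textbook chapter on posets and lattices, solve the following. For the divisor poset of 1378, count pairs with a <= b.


The order relation is {(a,b) : a <= b}, reflexive so it includes (a,a).
Examples: (1,1), (1,106), (1,13), (1,1378), (1,2), ...
Total ordered pairs: 27


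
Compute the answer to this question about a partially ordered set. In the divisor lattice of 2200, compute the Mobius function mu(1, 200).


In a divisor lattice, mu(a,b) = mu(b/a) where mu is the classical Mobius function.
b/a = 200/1 = 200
Prime factorization of 200: primes [2, 5]
200 is not squarefree, so mu(200) = 0


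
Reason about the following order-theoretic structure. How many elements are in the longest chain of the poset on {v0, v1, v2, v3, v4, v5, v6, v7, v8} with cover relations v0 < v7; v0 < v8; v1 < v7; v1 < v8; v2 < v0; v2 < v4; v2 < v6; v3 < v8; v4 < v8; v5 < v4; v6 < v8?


A chain is a totally ordered subset; we count the number of elements in a maximum chain.
Compute, for each element x, the size of the longest chain ending at x:
  v1: 1
  v2: 1
  v3: 1
  v5: 1
  v0: 2
  v6: 2
  ...
A maximum chain: v2 < v0 < v7
Number of elements in the longest chain: 3


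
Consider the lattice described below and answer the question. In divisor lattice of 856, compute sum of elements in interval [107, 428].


Interval [107,428] in divisors of 856: [107, 214, 428]
Sum = 749


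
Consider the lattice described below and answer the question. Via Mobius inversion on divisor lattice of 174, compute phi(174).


phi(n) = n * prod_{p|n} (1 - 1/p).
Prime divisors of 174: [2, 3, 29]
phi(174) = 174 * (1 - 1/2) * (1 - 1/3) * (1 - 1/29)
phi(174) = 56


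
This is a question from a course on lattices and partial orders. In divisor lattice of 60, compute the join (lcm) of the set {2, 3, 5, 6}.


In a divisor lattice, join = lcm (least common multiple).
Compute lcm iteratively: start with first element, then lcm(current, next).
Elements: [2, 3, 5, 6]
lcm(2,3) = 6
lcm(6,5) = 30
lcm(30,6) = 30
Final lcm = 30


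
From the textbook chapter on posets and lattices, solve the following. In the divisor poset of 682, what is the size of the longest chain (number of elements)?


A chain is a totally ordered subset; we count the number of elements in a maximum chain.
Compute, for each element x, the size of the longest chain ending at x:
  1: 1
  2: 2
  11: 2
  31: 2
  22: 3
  62: 3
  ...
A maximum chain: 1 < 2 < 22 < 682
Number of elements in the longest chain: 4


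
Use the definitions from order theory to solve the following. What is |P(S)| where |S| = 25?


Power set = 2^n.
2^25 = 33554432


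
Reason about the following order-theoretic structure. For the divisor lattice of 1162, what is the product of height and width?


Height = length of longest chain minus 1; width = size of largest antichain.
A maximum chain: 1 | 83 | 581 | 1162  (height 3).
A maximum antichain: {2, 7, 83}  (width 3).
Product = 3 * 3 = 9


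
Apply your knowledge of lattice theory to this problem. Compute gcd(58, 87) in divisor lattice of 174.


In a divisor lattice, meet = gcd (greatest common divisor).
By Euclidean algorithm or factoring: gcd(58,87) = 29


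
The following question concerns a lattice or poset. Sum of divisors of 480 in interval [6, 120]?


Interval [6,120] in divisors of 480: [6, 12, 24, 30, 60, 120]
Sum = 252


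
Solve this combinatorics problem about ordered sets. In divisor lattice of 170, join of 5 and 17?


In a divisor lattice, join = lcm (least common multiple).
gcd(5,17) = 1
lcm(5,17) = 5*17/gcd = 85/1 = 85


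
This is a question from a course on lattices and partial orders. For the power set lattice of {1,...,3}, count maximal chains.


A maximal chain goes from the minimum element to a maximal element via cover relations.
Counting all min-to-max paths in the cover graph.
Total maximal chains: 6


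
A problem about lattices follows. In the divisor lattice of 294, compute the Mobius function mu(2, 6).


In a divisor lattice, mu(a,b) = mu(b/a) where mu is the classical Mobius function.
b/a = 6/2 = 3
Prime factorization of 3: primes [3]
3 is squarefree with 1 prime factor(s), so mu(3) = (-1)^1 = -1


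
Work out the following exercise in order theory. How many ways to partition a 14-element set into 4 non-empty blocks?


S(n,k) = k*S(n-1,k) + S(n-1,k-1).
S(13,4) = 2532530, S(13,3) = 261625
S(14,4) = 4*2532530 + 261625 = 10130120 + 261625
S(14,4) = 10391745


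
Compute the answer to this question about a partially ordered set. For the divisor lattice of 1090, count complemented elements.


An element a is complemented if some b has a meet b = bottom, a join b = top.
a is complemented iff gcd(a, n/a)=1, i.e. a is a unitary divisor of 1090.
Complemented elements: 1, 2, 5, 10, 109, 218, ... (2 more)
Count: 8


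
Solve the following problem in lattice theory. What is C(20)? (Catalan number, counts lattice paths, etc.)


C(n) = C(2n, n) / (n+1).
C(40, 20) = 137846528820
C(20) = 137846528820 / 21 = 6564120420


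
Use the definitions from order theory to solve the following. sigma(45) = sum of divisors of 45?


sigma(n) = sum of divisors.
Divisors of 45: [1, 3, 5, 9, 15, 45]
Sum = 78


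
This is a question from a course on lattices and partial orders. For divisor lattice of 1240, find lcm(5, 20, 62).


In a divisor lattice, join = lcm (least common multiple).
Compute lcm iteratively: start with first element, then lcm(current, next).
Elements: [5, 20, 62]
lcm(5,20) = 20
lcm(20,62) = 620
Final lcm = 620


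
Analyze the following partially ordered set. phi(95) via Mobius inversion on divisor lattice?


phi(n) = n * prod_{p|n} (1 - 1/p).
Prime divisors of 95: [5, 19]
phi(95) = 95 * (1 - 1/5) * (1 - 1/19)
phi(95) = 72


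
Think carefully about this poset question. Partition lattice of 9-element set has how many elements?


B(n) = number of set partitions of an n-element set.
B(n) satisfies the recurrence: B(n+1) = sum_k C(n,k)*B(k).
B(9) = 21147


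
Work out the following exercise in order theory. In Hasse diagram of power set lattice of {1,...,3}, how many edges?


A cover relation a -< b holds when a < b with no c strictly between.
Cover relations:
  {} -< {1}
  {} -< {2}
  {} -< {3}
  {1} -< {1,2}
  {1} -< {1,3}
  {2} -< {1,2}
  {2} -< {2,3}
  {3} -< {1,3}
  ...4 more
Total: 12


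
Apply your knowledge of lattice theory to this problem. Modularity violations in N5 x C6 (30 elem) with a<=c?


Modular law: if a <= c then a v (b ^ c) = (a v b) ^ c.
Check all triples (a,b,c) with a <= c among 30 elements.
  e.g. a=(a,0), b=(c,0), c=(b,0): lhs=(a,0) != rhs=(b,0)
  e.g. a=(a,0), b=(c,1), c=(b,0): lhs=(a,0) != rhs=(b,0)
Total violating triples: 126


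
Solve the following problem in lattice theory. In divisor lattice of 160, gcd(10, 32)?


Meet=gcd.
gcd(10,32)=2


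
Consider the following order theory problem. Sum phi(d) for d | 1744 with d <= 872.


Divisors of 1744 up to 872: [1, 2, 4, 8, 16, 109, 218, 436, 872]
phi values: [1, 1, 2, 4, 8, 108, 108, 216, 432]
Sum = 880


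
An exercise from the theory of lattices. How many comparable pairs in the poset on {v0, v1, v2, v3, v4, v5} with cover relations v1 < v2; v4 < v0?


A comparable pair {a,b} has a < b or b < a in the order.
Count unordered pairs where one element is strictly below the other.
Examples: {v0,v4}, {v1,v2}
Total comparable pairs: 2


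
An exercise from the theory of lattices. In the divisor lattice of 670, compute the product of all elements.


Divisors of 670: [1, 2, 5, 10, 67, 134, 335, 670]
Product = n^(d(n)/2) = 670^(8/2)
Product = 201511210000


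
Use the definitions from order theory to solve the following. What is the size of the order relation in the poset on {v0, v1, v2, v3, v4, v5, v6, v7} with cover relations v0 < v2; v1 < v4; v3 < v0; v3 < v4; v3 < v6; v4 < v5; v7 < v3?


The order relation is {(a,b) : a <= b}, reflexive so it includes (a,a).
Examples: (v0,v0), (v0,v2), (v1,v1), (v1,v4), (v1,v5), ...
Total ordered pairs: 23


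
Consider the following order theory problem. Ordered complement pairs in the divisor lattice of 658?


Complement pair (a,b): a meet b = bottom, a join b = top.
Here: gcd(a,b)=1 and lcm(a,b)=658, i.e. a*b=658 with a,b coprime.
Pairs found: (1,658), (2,329), (7,94), (14,47), ... (4 more)
Total ordered pairs: 8


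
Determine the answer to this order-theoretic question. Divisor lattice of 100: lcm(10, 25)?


Join=lcm.
gcd(10,25)=5
lcm=50


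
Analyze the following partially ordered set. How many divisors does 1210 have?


Divisors of 1210: [1, 2, 5, 10, 11, 22, 55, 110, 121, 242, 605, 1210]
Count: 12


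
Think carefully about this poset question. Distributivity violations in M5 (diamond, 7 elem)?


Distributive law: a ^ (b v c) = (a ^ b) v (a ^ c).
Check all 7^3 = 343 ordered triples (a,b,c).
  e.g. a=a1, b=a2, c=a3: lhs=a1 != rhs=0
  e.g. a=a1, b=a2, c=a4: lhs=a1 != rhs=0
Total violating triples: 60


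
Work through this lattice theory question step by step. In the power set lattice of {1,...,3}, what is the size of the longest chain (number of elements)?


A chain is a totally ordered subset; we count the number of elements in a maximum chain.
Compute, for each element x, the size of the longest chain ending at x:
  {}: 1
  {1}: 2
  {2}: 2
  {3}: 2
  {1,2}: 3
  {1,3}: 3
  ...
A maximum chain: {} < {1} < {1,2} < {1,2,3}
Number of elements in the longest chain: 4


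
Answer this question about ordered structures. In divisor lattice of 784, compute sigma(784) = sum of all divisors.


sigma(n) = sum of divisors.
Divisors of 784: [1, 2, 4, 7, 8, 14, 16, 28, 49, 56, 98, 112, 196, 392, 784]
Sum = 1767


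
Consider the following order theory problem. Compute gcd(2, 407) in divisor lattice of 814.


In a divisor lattice, meet = gcd (greatest common divisor).
By Euclidean algorithm or factoring: gcd(2,407) = 1


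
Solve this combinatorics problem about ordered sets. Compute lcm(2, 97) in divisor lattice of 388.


In a divisor lattice, join = lcm (least common multiple).
gcd(2,97) = 1
lcm(2,97) = 2*97/gcd = 194/1 = 194


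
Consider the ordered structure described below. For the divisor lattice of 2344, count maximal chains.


A maximal chain goes from the minimum element to a maximal element via cover relations.
Counting all min-to-max paths in the cover graph.
Total maximal chains: 4


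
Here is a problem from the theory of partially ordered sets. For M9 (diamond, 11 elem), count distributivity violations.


Distributive law: a ^ (b v c) = (a ^ b) v (a ^ c).
Check all 11^3 = 1331 ordered triples (a,b,c).
  e.g. a=a1, b=a2, c=a3: lhs=a1 != rhs=0
  e.g. a=a1, b=a2, c=a4: lhs=a1 != rhs=0
Total violating triples: 504


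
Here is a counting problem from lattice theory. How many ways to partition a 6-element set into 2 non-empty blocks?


S(n,k) = k*S(n-1,k) + S(n-1,k-1).
S(5,2) = 15, S(5,1) = 1
S(6,2) = 2*15 + 1 = 30 + 1
S(6,2) = 31


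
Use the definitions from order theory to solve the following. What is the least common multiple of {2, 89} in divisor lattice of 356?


In a divisor lattice, join = lcm (least common multiple).
Compute lcm iteratively: start with first element, then lcm(current, next).
Elements: [2, 89]
lcm(2,89) = 178
Final lcm = 178


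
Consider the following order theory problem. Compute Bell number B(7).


B(n) = number of set partitions of an n-element set.
B(n) satisfies the recurrence: B(n+1) = sum_k C(n,k)*B(k).
B(7) = 877


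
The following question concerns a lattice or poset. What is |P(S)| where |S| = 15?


Power set = 2^n.
2^15 = 32768


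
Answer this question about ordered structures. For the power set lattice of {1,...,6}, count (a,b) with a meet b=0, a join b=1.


Complement pair (a,b): a meet b = bottom, a join b = top.
Here: A intersect B = {} and A union B = {1,...,6}.
Pairs found: ({},{1,2,3,4,5,6}), ({1},{2,3,4,5,6}), ({2},{1,3,4,5,6}), ({3},{1,2,4,5,6}), ... (60 more)
Total ordered pairs: 64


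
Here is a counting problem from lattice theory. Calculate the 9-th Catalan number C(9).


C(n) = C(2n, n) / (n+1).
C(18, 9) = 48620
C(9) = 48620 / 10 = 4862


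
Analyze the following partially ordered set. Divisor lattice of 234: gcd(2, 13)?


Meet=gcd.
gcd(2,13)=1


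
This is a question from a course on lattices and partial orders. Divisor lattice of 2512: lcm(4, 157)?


Join=lcm.
gcd(4,157)=1
lcm=628


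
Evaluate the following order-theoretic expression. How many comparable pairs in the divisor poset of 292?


A comparable pair {a,b} has a < b or b < a in the order.
Count unordered pairs where one element is strictly below the other.
Examples: {1,2}, {1,4}, {1,73}, {1,146}, ...
Total comparable pairs: 12


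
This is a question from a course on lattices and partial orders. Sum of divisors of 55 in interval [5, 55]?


Interval [5,55] in divisors of 55: [5, 55]
Sum = 60


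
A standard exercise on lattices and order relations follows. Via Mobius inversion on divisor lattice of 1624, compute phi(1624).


phi(n) = n * prod_{p|n} (1 - 1/p).
Prime divisors of 1624: [2, 7, 29]
phi(1624) = 1624 * (1 - 1/2) * (1 - 1/7) * (1 - 1/29)
phi(1624) = 672


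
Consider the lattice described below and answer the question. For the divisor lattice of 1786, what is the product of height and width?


Height = length of longest chain minus 1; width = size of largest antichain.
A maximum chain: 1 | 47 | 893 | 1786  (height 3).
A maximum antichain: {2, 19, 47}  (width 3).
Product = 3 * 3 = 9


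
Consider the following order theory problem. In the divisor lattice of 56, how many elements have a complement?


An element a is complemented if some b has a meet b = bottom, a join b = top.
a is complemented iff gcd(a, n/a)=1, i.e. a is a unitary divisor of 56.
Complemented elements: 1, 7, 8, 56
Count: 4


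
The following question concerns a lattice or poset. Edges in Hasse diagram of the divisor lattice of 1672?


A cover relation a -< b holds when a < b with no c strictly between.
Cover relations:
  1 -< 2
  1 -< 11
  1 -< 19
  2 -< 4
  2 -< 22
  2 -< 38
  4 -< 8
  4 -< 44
  ...20 more
Total: 28


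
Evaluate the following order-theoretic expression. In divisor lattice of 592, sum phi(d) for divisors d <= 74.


Divisors of 592 up to 74: [1, 2, 4, 8, 16, 37, 74]
phi values: [1, 1, 2, 4, 8, 36, 36]
Sum = 88


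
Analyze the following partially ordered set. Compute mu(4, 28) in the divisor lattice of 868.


In a divisor lattice, mu(a,b) = mu(b/a) where mu is the classical Mobius function.
b/a = 28/4 = 7
Prime factorization of 7: primes [7]
7 is squarefree with 1 prime factor(s), so mu(7) = (-1)^1 = -1


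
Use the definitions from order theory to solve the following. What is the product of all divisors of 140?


Divisors of 140: [1, 2, 4, 5, 7, 10, 14, 20, 28, 35, 70, 140]
Product = n^(d(n)/2) = 140^(12/2)
Product = 7529536000000


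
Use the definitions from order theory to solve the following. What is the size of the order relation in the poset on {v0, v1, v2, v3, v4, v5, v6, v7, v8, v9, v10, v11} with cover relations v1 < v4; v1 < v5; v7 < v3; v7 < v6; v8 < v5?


The order relation is {(a,b) : a <= b}, reflexive so it includes (a,a).
Examples: (v0,v0), (v1,v1), (v1,v4), (v1,v5), (v10,v10), ...
Total ordered pairs: 17


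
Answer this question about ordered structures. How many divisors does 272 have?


Divisors of 272: [1, 2, 4, 8, 16, 17, 34, 68, 136, 272]
Count: 10


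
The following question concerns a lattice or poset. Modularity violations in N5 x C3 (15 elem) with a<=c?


Modular law: if a <= c then a v (b ^ c) = (a v b) ^ c.
Check all triples (a,b,c) with a <= c among 15 elements.
  e.g. a=(a,0), b=(c,0), c=(b,0): lhs=(a,0) != rhs=(b,0)
  e.g. a=(a,0), b=(c,1), c=(b,0): lhs=(a,0) != rhs=(b,0)
Total violating triples: 18


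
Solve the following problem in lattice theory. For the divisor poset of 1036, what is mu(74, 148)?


In a divisor lattice, mu(a,b) = mu(b/a) where mu is the classical Mobius function.
b/a = 148/74 = 2
Prime factorization of 2: primes [2]
2 is squarefree with 1 prime factor(s), so mu(2) = (-1)^1 = -1


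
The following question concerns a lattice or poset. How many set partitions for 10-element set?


B(n) = number of set partitions of an n-element set.
B(n) satisfies the recurrence: B(n+1) = sum_k C(n,k)*B(k).
B(10) = 115975


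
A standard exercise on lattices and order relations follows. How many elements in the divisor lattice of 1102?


Divisors of 1102: [1, 2, 19, 29, 38, 58, 551, 1102]
Count: 8


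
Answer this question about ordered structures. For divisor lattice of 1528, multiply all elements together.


Divisors of 1528: [1, 2, 4, 8, 191, 382, 764, 1528]
Product = n^(d(n)/2) = 1528^(8/2)
Product = 5451216326656


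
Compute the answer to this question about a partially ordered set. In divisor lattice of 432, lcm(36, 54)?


Join=lcm.
gcd(36,54)=18
lcm=108


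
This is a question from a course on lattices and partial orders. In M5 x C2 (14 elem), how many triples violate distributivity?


Distributive law: a ^ (b v c) = (a ^ b) v (a ^ c).
Check all 14^3 = 2744 ordered triples (a,b,c).
  e.g. a=(a1,0), b=(a2,0), c=(a3,0): lhs=(a1,0) != rhs=(0,0)
  e.g. a=(a1,0), b=(a2,0), c=(a3,1): lhs=(a1,0) != rhs=(0,0)
Total violating triples: 480


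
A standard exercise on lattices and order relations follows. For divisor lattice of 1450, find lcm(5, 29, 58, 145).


In a divisor lattice, join = lcm (least common multiple).
Compute lcm iteratively: start with first element, then lcm(current, next).
Elements: [5, 29, 58, 145]
lcm(5,29) = 145
lcm(145,58) = 290
lcm(290,145) = 290
Final lcm = 290


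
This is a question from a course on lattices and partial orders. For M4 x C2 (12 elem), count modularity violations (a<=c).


Modular law: if a <= c then a v (b ^ c) = (a v b) ^ c.
Check all triples (a,b,c) with a <= c among 12 elements.
This lattice is modular (diamonds M_m and their chain-products are modular).
Total violating triples: 0


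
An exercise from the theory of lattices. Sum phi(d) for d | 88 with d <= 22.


Divisors of 88 up to 22: [1, 2, 4, 8, 11, 22]
phi values: [1, 1, 2, 4, 10, 10]
Sum = 28


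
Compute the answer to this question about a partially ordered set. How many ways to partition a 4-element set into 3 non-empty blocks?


S(n,k) = k*S(n-1,k) + S(n-1,k-1).
S(3,3) = 1, S(3,2) = 3
S(4,3) = 3*1 + 3 = 3 + 3
S(4,3) = 6


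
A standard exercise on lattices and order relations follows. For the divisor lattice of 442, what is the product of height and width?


Height = length of longest chain minus 1; width = size of largest antichain.
A maximum chain: 1 | 17 | 221 | 442  (height 3).
A maximum antichain: {2, 13, 17}  (width 3).
Product = 3 * 3 = 9


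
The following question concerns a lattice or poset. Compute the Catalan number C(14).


C(n) = C(2n, n) / (n+1).
C(28, 14) = 40116600
C(14) = 40116600 / 15 = 2674440


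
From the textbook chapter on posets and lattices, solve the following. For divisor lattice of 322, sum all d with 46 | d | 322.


Interval [46,322] in divisors of 322: [46, 322]
Sum = 368


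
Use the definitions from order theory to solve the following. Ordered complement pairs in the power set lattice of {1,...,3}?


Complement pair (a,b): a meet b = bottom, a join b = top.
Here: A intersect B = {} and A union B = {1,...,3}.
Pairs found: ({},{1,2,3}), ({1},{2,3}), ({2},{1,3}), ({3},{1,2}), ... (4 more)
Total ordered pairs: 8


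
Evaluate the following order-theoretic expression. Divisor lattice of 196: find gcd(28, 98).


In a divisor lattice, meet = gcd (greatest common divisor).
By Euclidean algorithm or factoring: gcd(28,98) = 14


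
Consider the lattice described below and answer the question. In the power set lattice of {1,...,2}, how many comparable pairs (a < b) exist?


A comparable pair {a,b} has a < b or b < a in the order.
Count unordered pairs where one element is strictly below the other.
Examples: {{},{1}}, {{},{2}}, {{},{1,2}}, {{1},{1,2}}, ...
Total comparable pairs: 5


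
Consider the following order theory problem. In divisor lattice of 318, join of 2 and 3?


In a divisor lattice, join = lcm (least common multiple).
gcd(2,3) = 1
lcm(2,3) = 2*3/gcd = 6/1 = 6


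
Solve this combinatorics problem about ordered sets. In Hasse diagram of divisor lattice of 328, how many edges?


A cover relation a -< b holds when a < b with no c strictly between.
Cover relations:
  1 -< 2
  1 -< 41
  2 -< 4
  2 -< 82
  4 -< 8
  4 -< 164
  8 -< 328
  41 -< 82
  ...2 more
Total: 10


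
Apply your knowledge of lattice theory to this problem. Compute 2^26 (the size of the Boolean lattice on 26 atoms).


Power set = 2^n.
2^26 = 67108864


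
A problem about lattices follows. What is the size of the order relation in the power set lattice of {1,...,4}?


The order relation is {(a,b) : a <= b}, reflexive so it includes (a,a).
Examples: ({},{}), ({},{1,2}), ({},{1,2,3}), ({},{1,2,3,4}), ({},{1,2,4}), ...
Total ordered pairs: 81


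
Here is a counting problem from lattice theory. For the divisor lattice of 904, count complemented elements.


An element a is complemented if some b has a meet b = bottom, a join b = top.
a is complemented iff gcd(a, n/a)=1, i.e. a is a unitary divisor of 904.
Complemented elements: 1, 8, 113, 904
Count: 4


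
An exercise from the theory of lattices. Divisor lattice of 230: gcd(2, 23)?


Meet=gcd.
gcd(2,23)=1


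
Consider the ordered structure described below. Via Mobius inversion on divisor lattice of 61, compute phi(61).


phi(n) = n * prod_{p|n} (1 - 1/p).
Prime divisors of 61: [61]
phi(61) = 61 * (1 - 1/61)
phi(61) = 60


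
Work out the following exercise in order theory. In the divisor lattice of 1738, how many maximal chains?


A maximal chain goes from the minimum element to a maximal element via cover relations.
Counting all min-to-max paths in the cover graph.
Total maximal chains: 6


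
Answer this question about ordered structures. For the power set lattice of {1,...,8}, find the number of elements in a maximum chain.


A chain is a totally ordered subset; we count the number of elements in a maximum chain.
Compute, for each element x, the size of the longest chain ending at x:
  {}: 1
  {1}: 2
  {2}: 2
  {3}: 2
  {4}: 2
  {5}: 2
  ...
A maximum chain: {} < {1} < {1,2} < {1,2,3} < {1,2,3,4} < {1,2,3,4,5} < {1,2,3,4,5,6} < {1,2,3,4,5,6,7} < {1,2,3,4,5,6,7,8}
Number of elements in the longest chain: 9


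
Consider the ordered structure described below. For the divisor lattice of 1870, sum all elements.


sigma(n) = sum of divisors.
Divisors of 1870: [1, 2, 5, 10, 11, 17, 22, 34, 55, 85, 110, 170, 187, 374, 935, 1870]
Sum = 3888


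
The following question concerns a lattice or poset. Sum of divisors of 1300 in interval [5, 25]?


Interval [5,25] in divisors of 1300: [5, 25]
Sum = 30


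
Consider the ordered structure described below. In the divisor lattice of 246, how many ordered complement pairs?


Complement pair (a,b): a meet b = bottom, a join b = top.
Here: gcd(a,b)=1 and lcm(a,b)=246, i.e. a*b=246 with a,b coprime.
Pairs found: (1,246), (2,123), (3,82), (6,41), ... (4 more)
Total ordered pairs: 8


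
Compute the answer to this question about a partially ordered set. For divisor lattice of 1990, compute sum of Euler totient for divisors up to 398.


Divisors of 1990 up to 398: [1, 2, 5, 10, 199, 398]
phi values: [1, 1, 4, 4, 198, 198]
Sum = 406


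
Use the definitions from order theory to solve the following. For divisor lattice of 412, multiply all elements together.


Divisors of 412: [1, 2, 4, 103, 206, 412]
Product = n^(d(n)/2) = 412^(6/2)
Product = 69934528


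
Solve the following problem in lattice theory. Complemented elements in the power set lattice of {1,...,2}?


An element a is complemented if some b has a meet b = bottom, a join b = top.
every subset A has complement S\A, so all elements are complemented.
Complemented elements: {}, {1}, {2}, {1,2}
Count: 4


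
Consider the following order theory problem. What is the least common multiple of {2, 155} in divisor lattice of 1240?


In a divisor lattice, join = lcm (least common multiple).
Compute lcm iteratively: start with first element, then lcm(current, next).
Elements: [2, 155]
lcm(2,155) = 310
Final lcm = 310


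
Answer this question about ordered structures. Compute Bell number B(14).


B(n) = number of set partitions of an n-element set.
B(n) satisfies the recurrence: B(n+1) = sum_k C(n,k)*B(k).
B(14) = 190899322


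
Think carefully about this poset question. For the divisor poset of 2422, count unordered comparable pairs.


A comparable pair {a,b} has a < b or b < a in the order.
Count unordered pairs where one element is strictly below the other.
Examples: {1,2}, {1,7}, {1,14}, {1,173}, ...
Total comparable pairs: 19


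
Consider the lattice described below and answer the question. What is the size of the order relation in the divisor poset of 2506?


The order relation is {(a,b) : a <= b}, reflexive so it includes (a,a).
Examples: (1,1), (1,1253), (1,14), (1,179), (1,2), ...
Total ordered pairs: 27


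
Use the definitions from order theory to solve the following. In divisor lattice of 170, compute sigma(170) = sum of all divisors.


sigma(n) = sum of divisors.
Divisors of 170: [1, 2, 5, 10, 17, 34, 85, 170]
Sum = 324


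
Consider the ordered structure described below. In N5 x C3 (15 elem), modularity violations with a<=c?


Modular law: if a <= c then a v (b ^ c) = (a v b) ^ c.
Check all triples (a,b,c) with a <= c among 15 elements.
  e.g. a=(a,0), b=(c,0), c=(b,0): lhs=(a,0) != rhs=(b,0)
  e.g. a=(a,0), b=(c,1), c=(b,0): lhs=(a,0) != rhs=(b,0)
Total violating triples: 18


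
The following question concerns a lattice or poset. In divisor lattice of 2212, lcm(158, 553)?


Join=lcm.
gcd(158,553)=79
lcm=1106


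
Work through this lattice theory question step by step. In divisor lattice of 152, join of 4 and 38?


In a divisor lattice, join = lcm (least common multiple).
gcd(4,38) = 2
lcm(4,38) = 4*38/gcd = 152/2 = 76


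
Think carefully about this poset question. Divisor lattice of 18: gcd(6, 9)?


Meet=gcd.
gcd(6,9)=3


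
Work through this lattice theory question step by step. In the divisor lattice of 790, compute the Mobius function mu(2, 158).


In a divisor lattice, mu(a,b) = mu(b/a) where mu is the classical Mobius function.
b/a = 158/2 = 79
Prime factorization of 79: primes [79]
79 is squarefree with 1 prime factor(s), so mu(79) = (-1)^1 = -1


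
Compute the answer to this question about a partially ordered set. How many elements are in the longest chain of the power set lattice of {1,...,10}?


A chain is a totally ordered subset; we count the number of elements in a maximum chain.
Compute, for each element x, the size of the longest chain ending at x:
  {}: 1
  {1}: 2
  {2}: 2
  {3}: 2
  {4}: 2
  {5}: 2
  ...
A maximum chain: {} < {1} < {1,2} < {1,2,3} < {1,2,3,4} < {1,2,3,4,5} < {1,2,3,4,5,6} < {1,2,3,4,5,6,7} < {1,2,3,4,5,6,7,8} < {1,2,3,4,5,6,7,8,9} < {1,2,3,4,5,6,7,8,9,10}
Number of elements in the longest chain: 11


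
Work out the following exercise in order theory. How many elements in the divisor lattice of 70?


Divisors of 70: [1, 2, 5, 7, 10, 14, 35, 70]
Count: 8


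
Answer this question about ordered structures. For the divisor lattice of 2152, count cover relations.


A cover relation a -< b holds when a < b with no c strictly between.
Cover relations:
  1 -< 2
  1 -< 269
  2 -< 4
  2 -< 538
  4 -< 8
  4 -< 1076
  8 -< 2152
  269 -< 538
  ...2 more
Total: 10


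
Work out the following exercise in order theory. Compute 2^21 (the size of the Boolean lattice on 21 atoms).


Power set = 2^n.
2^21 = 2097152


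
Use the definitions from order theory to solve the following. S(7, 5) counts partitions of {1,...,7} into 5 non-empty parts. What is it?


S(n,k) = k*S(n-1,k) + S(n-1,k-1).
S(6,5) = 15, S(6,4) = 65
S(7,5) = 5*15 + 65 = 75 + 65
S(7,5) = 140


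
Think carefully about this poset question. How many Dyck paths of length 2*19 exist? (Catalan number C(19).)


C(n) = C(2n, n) / (n+1).
C(38, 19) = 35345263800
C(19) = 35345263800 / 20 = 1767263190


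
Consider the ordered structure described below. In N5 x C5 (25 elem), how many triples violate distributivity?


Distributive law: a ^ (b v c) = (a ^ b) v (a ^ c).
Check all 25^3 = 15625 ordered triples (a,b,c).
  e.g. a=(b,0), b=(a,0), c=(c,0): lhs=(b,0) != rhs=(a,0)
  e.g. a=(b,0), b=(a,0), c=(c,1): lhs=(b,0) != rhs=(a,0)
Total violating triples: 250


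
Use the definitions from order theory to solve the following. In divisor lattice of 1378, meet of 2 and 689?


In a divisor lattice, meet = gcd (greatest common divisor).
By Euclidean algorithm or factoring: gcd(2,689) = 1


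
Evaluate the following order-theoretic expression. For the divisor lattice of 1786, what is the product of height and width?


Height = length of longest chain minus 1; width = size of largest antichain.
A maximum chain: 1 | 47 | 893 | 1786  (height 3).
A maximum antichain: {2, 19, 47}  (width 3).
Product = 3 * 3 = 9


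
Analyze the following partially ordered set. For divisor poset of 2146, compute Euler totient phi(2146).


phi(n) = n * prod_{p|n} (1 - 1/p).
Prime divisors of 2146: [2, 29, 37]
phi(2146) = 2146 * (1 - 1/2) * (1 - 1/29) * (1 - 1/37)
phi(2146) = 1008


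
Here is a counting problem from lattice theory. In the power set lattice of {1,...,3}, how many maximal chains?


A maximal chain goes from the minimum element to a maximal element via cover relations.
Counting all min-to-max paths in the cover graph.
Total maximal chains: 6
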